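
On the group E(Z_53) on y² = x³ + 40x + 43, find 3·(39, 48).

(36, 11)

Write G = (39, 48).
Repeated addition: build up to 3G.
2G: tangent at (39, 48): λ = (3·39² + 40)/(2·48) ≡ 45/43. 43⁻¹ ≡ 37 (mod 53) since 43·37 = 1591 ≡ 1, so λ ≡ 45·37 ≡ 22.
  x = λ² - 39 - 39 = 484 - 78 ≡ 35; y = λ·(39 - 35) - 48 ≡ 40. → (35, 40)
3G: (35, 40) + (39, 48). λ = (48 - 40)/(39 - 35) ≡ 8/4 mod 53. 4⁻¹ ≡ 40 (mod 53), so λ ≡ 2.
  x = λ² - 35 - 39 = 4 - 74 ≡ 36; y = λ·(35 - 36) - 40 ≡ 11. → (36, 11)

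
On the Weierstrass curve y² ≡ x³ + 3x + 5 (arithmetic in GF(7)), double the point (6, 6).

tangent at (6, 6): λ = (3·6² + 3)/(2·6) ≡ 6/5. 5⁻¹ ≡ 3 (mod 7) since 5·3 = 15 ≡ 1, so λ ≡ 6·3 ≡ 4.
  x = λ² - 6 - 6 = 16 - 12 ≡ 4; y = λ·(6 - 4) - 6 ≡ 2. → (4, 2)

(4, 2)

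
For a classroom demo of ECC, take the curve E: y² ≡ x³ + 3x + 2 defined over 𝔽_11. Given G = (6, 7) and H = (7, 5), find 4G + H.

(2, 4)

First 4G:
Double-and-add on 4 = (100)₂. Start with G = (6, 7) for the leading 1-bit.
double: tangent at (6, 7): λ = (3·6² + 3)/(2·7) ≡ 1/3. 3⁻¹ ≡ 4 (mod 11) since 3·4 = 12 ≡ 1, so λ ≡ 1·4 ≡ 4.
  x = λ² - 6 - 6 = 16 - 12 ≡ 4; y = λ·(6 - 4) - 7 ≡ 1. → (4, 1)
double: tangent at (4, 1): λ = (3·4² + 3)/(2·1) ≡ 7/2. 2⁻¹ ≡ 6 (mod 11), so λ ≡ 7·6 ≡ 9.
  x = λ² - 4 - 4 = 81 - 8 ≡ 7; y = λ·(4 - 7) - 1 ≡ 5. → (7, 5)
4G = (7, 5).
Finally 4G + H:
tangent at (7, 5): λ = (3·7² + 3)/(2·5) ≡ 7/10. 10⁻¹ ≡ 10 (mod 11) since 10·10 = 100 ≡ 1, so λ ≡ 7·10 ≡ 4.
  x = λ² - 7 - 7 = 16 - 14 ≡ 2; y = λ·(7 - 2) - 5 ≡ 4. → (2, 4)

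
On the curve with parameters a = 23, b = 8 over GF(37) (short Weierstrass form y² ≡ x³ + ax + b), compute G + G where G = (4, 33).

(17, 13)

tangent at (4, 33): λ = (3·4² + 23)/(2·33) ≡ 34/29. 29⁻¹ ≡ 23 (mod 37) since 29·23 = 667 ≡ 1, so λ ≡ 34·23 ≡ 5.
  x = λ² - 4 - 4 = 25 - 8 ≡ 17; y = λ·(4 - 17) - 33 ≡ 13. → (17, 13)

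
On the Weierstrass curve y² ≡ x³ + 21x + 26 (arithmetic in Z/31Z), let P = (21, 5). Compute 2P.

(24, 1)

tangent at (21, 5): λ = (3·21² + 21)/(2·5) ≡ 11/10. 10⁻¹ ≡ 28 (mod 31), so λ ≡ 11·28 ≡ 29.
  x = λ² - 21 - 21 = 841 - 42 ≡ 24; y = λ·(21 - 24) - 5 ≡ 1. → (24, 1)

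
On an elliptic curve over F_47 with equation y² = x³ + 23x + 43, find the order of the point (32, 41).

10

2P: tangent at (32, 41): λ = (3·32² + 23)/(2·41) ≡ 40/35. 35⁻¹ ≡ 43 (mod 47), so λ ≡ 40·43 ≡ 28.
  x = λ² - 32 - 32 = 784 - 64 ≡ 15; y = λ·(32 - 15) - 41 ≡ 12. → (15, 12)
3P: (15, 12) + (32, 41). λ = (41 - 12)/(32 - 15) ≡ 29/17 mod 47. 17⁻¹ ≡ 36 (mod 47) since 17·36 = 612 ≡ 1, so λ ≡ 10.
  x = λ² - 15 - 32 = 100 - 47 ≡ 6; y = λ·(15 - 6) - 12 ≡ 31. → (6, 31)
4P: (6, 31) + (32, 41). λ = (41 - 31)/(32 - 6) ≡ 10/26 mod 47. 26⁻¹ ≡ 38 (mod 47), so λ ≡ 4.
  x = λ² - 6 - 32 = 16 - 38 ≡ 25; y = λ·(6 - 25) - 31 ≡ 34. → (25, 34)
5P: (25, 34) + (32, 41). λ = (41 - 34)/(32 - 25) ≡ 7/7 mod 47. 7⁻¹ ≡ 27 (mod 47) since 7·27 = 189 ≡ 1, so λ ≡ 1.
  x = λ² - 25 - 32 = 1 - 57 ≡ 38; y = λ·(25 - 38) - 34 ≡ 0. → (38, 0)
6P: (38, 0) + (32, 41). λ = (41 - 0)/(32 - 38) ≡ 41/41 mod 47. 41⁻¹ ≡ 39 (mod 47) since 41·39 = 1599 ≡ 1, so λ ≡ 1.
  x = λ² - 38 - 32 = 1 - 70 ≡ 25; y = λ·(38 - 25) - 0 ≡ 13. → (25, 13)
7P: (25, 13) + (32, 41). λ = (41 - 13)/(32 - 25) ≡ 28/7 mod 47. 7⁻¹ ≡ 27 (mod 47), so λ ≡ 4.
  x = λ² - 25 - 32 = 16 - 57 ≡ 6; y = λ·(25 - 6) - 13 ≡ 16. → (6, 16)
8P: (6, 16) + (32, 41). λ = (41 - 16)/(32 - 6) ≡ 25/26 mod 47. 26⁻¹ ≡ 38 (mod 47) since 26·38 = 988 ≡ 1, so λ ≡ 10.
  x = λ² - 6 - 32 = 100 - 38 ≡ 15; y = λ·(6 - 15) - 16 ≡ 35. → (15, 35)
9P: (15, 35) + (32, 41). λ = (41 - 35)/(32 - 15) ≡ 6/17 mod 47. 17⁻¹ ≡ 36 (mod 47), so λ ≡ 28.
  x = λ² - 15 - 32 = 784 - 47 ≡ 32; y = λ·(15 - 32) - 35 ≡ 6. → (32, 6)
10P: (32, 6) + (32, 41): same x and y₁ ≡ -y₂, so the sum is 𝒪.
10P = 𝒪, so the order is 10.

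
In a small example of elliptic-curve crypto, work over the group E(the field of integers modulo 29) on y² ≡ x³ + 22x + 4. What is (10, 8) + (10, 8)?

(13, 15)

tangent at (10, 8): λ = (3·10² + 22)/(2·8) ≡ 3/16. 16⁻¹ ≡ 20 (mod 29) since 16·20 = 320 ≡ 1, so λ ≡ 3·20 ≡ 2.
  x = λ² - 10 - 10 = 4 - 20 ≡ 13; y = λ·(10 - 13) - 8 ≡ 15. → (13, 15)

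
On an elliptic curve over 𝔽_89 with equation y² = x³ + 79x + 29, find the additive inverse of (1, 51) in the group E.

-(1, 51) = (1, -51 mod 89) = (1, 38).

(1, 38)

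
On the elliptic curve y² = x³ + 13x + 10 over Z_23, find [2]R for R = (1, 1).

tangent at (1, 1): λ = (3·1² + 13)/(2·1) ≡ 16/2. 2⁻¹ ≡ 12 (mod 23) since 2·12 = 24 ≡ 1, so λ ≡ 16·12 ≡ 8.
  x = λ² - 1 - 1 = 64 - 2 ≡ 16; y = λ·(1 - 16) - 1 ≡ 17. → (16, 17)

(16, 17)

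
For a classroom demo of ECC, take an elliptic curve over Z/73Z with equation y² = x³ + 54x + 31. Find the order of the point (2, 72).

2P: tangent at (2, 72): λ = (3·2² + 54)/(2·72) ≡ 66/71. 71⁻¹ ≡ 36 (mod 73), so λ ≡ 66·36 ≡ 40.
  x = λ² - 2 - 2 = 1600 - 4 ≡ 63; y = λ·(2 - 63) - 72 ≡ 43. → (63, 43)
3P: (63, 43) + (2, 72). λ = (72 - 43)/(2 - 63) ≡ 29/12 mod 73. 12⁻¹ ≡ 67 (mod 73), so λ ≡ 45.
  x = λ² - 63 - 2 = 2025 - 65 ≡ 62; y = λ·(63 - 62) - 43 ≡ 2. → (62, 2)
4P: (62, 2) + (2, 72). λ = (72 - 2)/(2 - 62) ≡ 70/13 mod 73. 13⁻¹ ≡ 45 (mod 73), so λ ≡ 11.
  x = λ² - 62 - 2 = 121 - 64 ≡ 57; y = λ·(62 - 57) - 2 ≡ 53. → (57, 53)
5P: (57, 53) + (2, 72). λ = (72 - 53)/(2 - 57) ≡ 19/18 mod 73. 18⁻¹ ≡ 69 (mod 73) since 18·69 = 1242 ≡ 1, so λ ≡ 70.
  x = λ² - 57 - 2 = 4900 - 59 ≡ 23; y = λ·(57 - 23) - 53 ≡ 64. → (23, 64)
6P: (23, 64) + (2, 72). λ = (72 - 64)/(2 - 23) ≡ 8/52 mod 73. 52⁻¹ ≡ 66 (mod 73), so λ ≡ 17.
  x = λ² - 23 - 2 = 289 - 25 ≡ 45; y = λ·(23 - 45) - 64 ≡ 0. → (45, 0)
7P: (45, 0) + (2, 72). λ = (72 - 0)/(2 - 45) ≡ 72/30 mod 73. 30⁻¹ ≡ 56 (mod 73) since 30·56 = 1680 ≡ 1, so λ ≡ 17.
  x = λ² - 45 - 2 = 289 - 47 ≡ 23; y = λ·(45 - 23) - 0 ≡ 9. → (23, 9)
8P: (23, 9) + (2, 72). λ = (72 - 9)/(2 - 23) ≡ 63/52 mod 73. 52⁻¹ ≡ 66 (mod 73) since 52·66 = 3432 ≡ 1, so λ ≡ 70.
  x = λ² - 23 - 2 = 4900 - 25 ≡ 57; y = λ·(23 - 57) - 9 ≡ 20. → (57, 20)
9P: (57, 20) + (2, 72). λ = (72 - 20)/(2 - 57) ≡ 52/18 mod 73. 18⁻¹ ≡ 69 (mod 73) since 18·69 = 1242 ≡ 1, so λ ≡ 11.
  x = λ² - 57 - 2 = 121 - 59 ≡ 62; y = λ·(57 - 62) - 20 ≡ 71. → (62, 71)
10P: (62, 71) + (2, 72). λ = (72 - 71)/(2 - 62) ≡ 1/13 mod 73. 13⁻¹ ≡ 45 (mod 73), so λ ≡ 45.
  x = λ² - 62 - 2 = 2025 - 64 ≡ 63; y = λ·(62 - 63) - 71 ≡ 30. → (63, 30)
11P: (63, 30) + (2, 72). λ = (72 - 30)/(2 - 63) ≡ 42/12 mod 73. 12⁻¹ ≡ 67 (mod 73), so λ ≡ 40.
  x = λ² - 63 - 2 = 1600 - 65 ≡ 2; y = λ·(63 - 2) - 30 ≡ 1. → (2, 1)
12P: (2, 1) + (2, 72): same x and y₁ ≡ -y₂, so the sum is the point at infinity.
12P = the point at infinity, so the order is 12.

12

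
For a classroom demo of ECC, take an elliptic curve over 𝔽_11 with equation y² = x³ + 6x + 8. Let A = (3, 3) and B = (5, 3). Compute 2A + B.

O

First 2A:
Repeated addition: build up to 2A.
2A: tangent at (3, 3): λ = (3·3² + 6)/(2·3) ≡ 0/6. 6⁻¹ ≡ 2 (mod 11), so λ ≡ 0·2 ≡ 0.
  x = λ² - 3 - 3 = 0 - 6 ≡ 5; y = λ·(3 - 5) - 3 ≡ 8. → (5, 8)
2A = (5, 8).
Finally 2A + B:
(5, 8) + (5, 3): same x and y₁ ≡ -y₂, so the sum is the point at infinity.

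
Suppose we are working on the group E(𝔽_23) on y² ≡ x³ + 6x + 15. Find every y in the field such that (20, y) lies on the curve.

x³ + 6x + 15 = 8135 ≡ 16 (mod 23).
Square roots of 16 mod 23: 4 and 19 (since 4² = 16 ≡ 16).

4, 19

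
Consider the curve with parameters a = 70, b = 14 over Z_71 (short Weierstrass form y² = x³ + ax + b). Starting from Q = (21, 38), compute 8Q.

(15, 45)

Repeated addition: build up to 8Q.
2Q: tangent at (21, 38): λ = (3·21² + 70)/(2·38) ≡ 44/5. 5⁻¹ ≡ 57 (mod 71) since 5·57 = 285 ≡ 1, so λ ≡ 44·57 ≡ 23.
  x = λ² - 21 - 21 = 529 - 42 ≡ 61; y = λ·(21 - 61) - 38 ≡ 36. → (61, 36)
3Q: (61, 36) + (21, 38). λ = (38 - 36)/(21 - 61) ≡ 2/31 mod 71. 31⁻¹ ≡ 55 (mod 71), so λ ≡ 39.
  x = λ² - 61 - 21 = 1521 - 82 ≡ 19; y = λ·(61 - 19) - 36 ≡ 40. → (19, 40)
4Q: (19, 40) + (21, 38). λ = (38 - 40)/(21 - 19) ≡ 69/2 mod 71. 2⁻¹ ≡ 36 (mod 71), so λ ≡ 70.
  x = λ² - 19 - 21 = 4900 - 40 ≡ 32; y = λ·(19 - 32) - 40 ≡ 44. → (32, 44)
5Q: (32, 44) + (21, 38). λ = (38 - 44)/(21 - 32) ≡ 65/60 mod 71. 60⁻¹ ≡ 58 (mod 71) since 60·58 = 3480 ≡ 1, so λ ≡ 7.
  x = λ² - 32 - 21 = 49 - 53 ≡ 67; y = λ·(32 - 67) - 44 ≡ 66. → (67, 66)
6Q: (67, 66) + (21, 38). λ = (38 - 66)/(21 - 67) ≡ 43/25 mod 71. 25⁻¹ ≡ 54 (mod 71), so λ ≡ 50.
  x = λ² - 67 - 21 = 2500 - 88 ≡ 69; y = λ·(67 - 69) - 66 ≡ 47. → (69, 47)
7Q: (69, 47) + (21, 38). λ = (38 - 47)/(21 - 69) ≡ 62/23 mod 71. 23⁻¹ ≡ 34 (mod 71) since 23·34 = 782 ≡ 1, so λ ≡ 49.
  x = λ² - 69 - 21 = 2401 - 90 ≡ 39; y = λ·(69 - 39) - 47 ≡ 3. → (39, 3)
8Q: (39, 3) + (21, 38). λ = (38 - 3)/(21 - 39) ≡ 35/53 mod 71. 53⁻¹ ≡ 67 (mod 71) since 53·67 = 3551 ≡ 1, so λ ≡ 2.
  x = λ² - 39 - 21 = 4 - 60 ≡ 15; y = λ·(39 - 15) - 3 ≡ 45. → (15, 45)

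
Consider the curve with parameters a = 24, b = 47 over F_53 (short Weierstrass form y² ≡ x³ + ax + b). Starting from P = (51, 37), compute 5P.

O

Double-and-add on 5 = (101)₂. Start with P = (51, 37) for the leading 1-bit.
double: tangent at (51, 37): λ = (3·51² + 24)/(2·37) ≡ 36/21. 21⁻¹ ≡ 48 (mod 53), so λ ≡ 36·48 ≡ 32.
  x = λ² - 51 - 51 = 1024 - 102 ≡ 21; y = λ·(51 - 21) - 37 ≡ 22. → (21, 22)
double: tangent at (21, 22): λ = (3·21² + 24)/(2·22) ≡ 22/44. 44⁻¹ ≡ 47 (mod 53), so λ ≡ 22·47 ≡ 27.
  x = λ² - 21 - 21 = 729 - 42 ≡ 51; y = λ·(21 - 51) - 22 ≡ 16. → (51, 16)
add P: (51, 16) + (51, 37): same x and y₁ ≡ -y₂, so the sum is O.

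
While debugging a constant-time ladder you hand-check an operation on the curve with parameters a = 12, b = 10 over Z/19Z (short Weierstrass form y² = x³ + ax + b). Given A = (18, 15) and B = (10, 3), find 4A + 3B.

(9, 7)

First 4A:
Repeated addition: build up to 4A.
2A: tangent at (18, 15): λ = (3·18² + 12)/(2·15) ≡ 15/11. 11⁻¹ ≡ 7 (mod 19), so λ ≡ 15·7 ≡ 10.
  x = λ² - 18 - 18 = 100 - 36 ≡ 7; y = λ·(18 - 7) - 15 ≡ 0. → (7, 0)
3A: (7, 0) + (18, 15). λ = (15 - 0)/(18 - 7) ≡ 15/11 mod 19. 11⁻¹ ≡ 7 (mod 19), so λ ≡ 10.
  x = λ² - 7 - 18 = 100 - 25 ≡ 18; y = λ·(7 - 18) - 0 ≡ 4. → (18, 4)
4A: (18, 4) + (18, 15): same x and y₁ ≡ -y₂, so the sum is 𝒪.
4A = 𝒪.
Next 3B:
Repeated addition: build up to 3B.
2B: tangent at (10, 3): λ = (3·10² + 12)/(2·3) ≡ 8/6. 6⁻¹ ≡ 16 (mod 19), so λ ≡ 8·16 ≡ 14.
  x = λ² - 10 - 10 = 196 - 20 ≡ 5; y = λ·(10 - 5) - 3 ≡ 10. → (5, 10)
3B: (5, 10) + (10, 3). λ = (3 - 10)/(10 - 5) ≡ 12/5 mod 19. 5⁻¹ ≡ 4 (mod 19), so λ ≡ 10.
  x = λ² - 5 - 10 = 100 - 15 ≡ 9; y = λ·(5 - 9) - 10 ≡ 7. → (9, 7)
3B = (9, 7).
Finally 4A + 3B:
𝒪 + (9, 7) = (9, 7) (identity).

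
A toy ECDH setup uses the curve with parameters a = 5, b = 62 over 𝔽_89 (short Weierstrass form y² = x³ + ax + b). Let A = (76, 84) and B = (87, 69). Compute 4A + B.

(43, 60)

First 4A:
Repeated addition: build up to 4A.
2A: tangent at (76, 84): λ = (3·76² + 5)/(2·84) ≡ 67/79. 79⁻¹ ≡ 80 (mod 89), so λ ≡ 67·80 ≡ 20.
  x = λ² - 76 - 76 = 400 - 152 ≡ 70; y = λ·(76 - 70) - 84 ≡ 36. → (70, 36)
3A: (70, 36) + (76, 84). λ = (84 - 36)/(76 - 70) ≡ 48/6 mod 89. 6⁻¹ ≡ 15 (mod 89), so λ ≡ 8.
  x = λ² - 70 - 76 = 64 - 146 ≡ 7; y = λ·(70 - 7) - 36 ≡ 23. → (7, 23)
4A: (7, 23) + (76, 84). λ = (84 - 23)/(76 - 7) ≡ 61/69 mod 89. 69⁻¹ ≡ 40 (mod 89) since 69·40 = 2760 ≡ 1, so λ ≡ 37.
  x = λ² - 7 - 76 = 1369 - 83 ≡ 40; y = λ·(7 - 40) - 23 ≡ 2. → (40, 2)
4A = (40, 2).
Finally 4A + B:
(40, 2) + (87, 69). λ = (69 - 2)/(87 - 40) ≡ 67/47 mod 89. 47⁻¹ ≡ 36 (mod 89) since 47·36 = 1692 ≡ 1, so λ ≡ 9.
  x = λ² - 40 - 87 = 81 - 127 ≡ 43; y = λ·(40 - 43) - 2 ≡ 60. → (43, 60)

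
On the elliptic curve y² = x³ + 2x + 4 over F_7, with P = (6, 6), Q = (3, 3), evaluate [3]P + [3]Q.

(0, 2)

First 3P:
Repeated addition: build up to 3P.
2P: tangent at (6, 6): λ = (3·6² + 2)/(2·6) ≡ 5/5. 5⁻¹ ≡ 3 (mod 7) since 5·3 = 15 ≡ 1, so λ ≡ 5·3 ≡ 1.
  x = λ² - 6 - 6 = 1 - 12 ≡ 3; y = λ·(6 - 3) - 6 ≡ 4. → (3, 4)
3P: (3, 4) + (6, 6). λ = (6 - 4)/(6 - 3) ≡ 2/3 mod 7. 3⁻¹ ≡ 5 (mod 7) since 3·5 = 15 ≡ 1, so λ ≡ 3.
  x = λ² - 3 - 6 = 9 - 9 ≡ 0; y = λ·(3 - 0) - 4 ≡ 5. → (0, 5)
3P = (0, 5).
Next 3Q:
Repeated addition: build up to 3Q.
2Q: tangent at (3, 3): λ = (3·3² + 2)/(2·3) ≡ 1/6. 6⁻¹ ≡ 6 (mod 7), so λ ≡ 1·6 ≡ 6.
  x = λ² - 3 - 3 = 36 - 6 ≡ 2; y = λ·(3 - 2) - 3 ≡ 3. → (2, 3)
3Q: (2, 3) + (3, 3). λ = (3 - 3)/(3 - 2) ≡ 0/1 mod 7. 1⁻¹ ≡ 1 (mod 7), so λ ≡ 0.
  x = λ² - 2 - 3 = 0 - 5 ≡ 2; y = λ·(2 - 2) - 3 ≡ 4. → (2, 4)
3Q = (2, 4).
Finally 3P + 3Q:
(0, 5) + (2, 4). λ = (4 - 5)/(2 - 0) ≡ 6/2 mod 7. 2⁻¹ ≡ 4 (mod 7) since 2·4 = 8 ≡ 1, so λ ≡ 3.
  x = λ² - 0 - 2 = 9 - 2 ≡ 0; y = λ·(0 - 0) - 5 ≡ 2. → (0, 2)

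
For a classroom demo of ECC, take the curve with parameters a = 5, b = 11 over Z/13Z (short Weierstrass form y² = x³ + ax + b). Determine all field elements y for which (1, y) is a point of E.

2, 11

x³ + 5x + 11 = 17 ≡ 4 (mod 13).
Square roots of 4 mod 13: 2 and 11 (since 2² = 4 ≡ 4).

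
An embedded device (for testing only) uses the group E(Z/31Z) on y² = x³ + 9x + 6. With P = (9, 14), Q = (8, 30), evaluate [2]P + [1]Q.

First 2P:
Repeated addition: build up to 2P.
2P: tangent at (9, 14): λ = (3·9² + 9)/(2·14) ≡ 4/28. 28⁻¹ ≡ 10 (mod 31) since 28·10 = 280 ≡ 1, so λ ≡ 4·10 ≡ 9.
  x = λ² - 9 - 9 = 81 - 18 ≡ 1; y = λ·(9 - 1) - 14 ≡ 27. → (1, 27)
2P = (1, 27).
Finally 2P + Q:
(1, 27) + (8, 30). λ = (30 - 27)/(8 - 1) ≡ 3/7 mod 31. 7⁻¹ ≡ 9 (mod 31) since 7·9 = 63 ≡ 1, so λ ≡ 27.
  x = λ² - 1 - 8 = 729 - 9 ≡ 7; y = λ·(1 - 7) - 27 ≡ 28. → (7, 28)

(7, 28)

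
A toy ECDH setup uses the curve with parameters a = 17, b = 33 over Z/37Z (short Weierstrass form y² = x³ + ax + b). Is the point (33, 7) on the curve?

yes

y² = 7² ≡ 12; x³ + 17x + 33 = 36531 ≡ 12 (mod 37). 12 = 12.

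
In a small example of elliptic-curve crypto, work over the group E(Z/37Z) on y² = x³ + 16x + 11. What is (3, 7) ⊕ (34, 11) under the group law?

(3, 7) + (34, 11). λ = (11 - 7)/(34 - 3) ≡ 4/31 mod 37. 31⁻¹ ≡ 6 (mod 37), so λ ≡ 24.
  x = λ² - 3 - 34 = 576 - 37 ≡ 21; y = λ·(3 - 21) - 7 ≡ 5. → (21, 5)

(21, 5)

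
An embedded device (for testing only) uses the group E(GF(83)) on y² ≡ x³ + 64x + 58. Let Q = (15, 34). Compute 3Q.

(34, 72)

Repeated addition: build up to 3Q.
2Q: tangent at (15, 34): λ = (3·15² + 64)/(2·34) ≡ 75/68. 68⁻¹ ≡ 11 (mod 83) since 68·11 = 748 ≡ 1, so λ ≡ 75·11 ≡ 78.
  x = λ² - 15 - 15 = 6084 - 30 ≡ 78; y = λ·(15 - 78) - 34 ≡ 32. → (78, 32)
3Q: (78, 32) + (15, 34). λ = (34 - 32)/(15 - 78) ≡ 2/20 mod 83. 20⁻¹ ≡ 54 (mod 83) since 20·54 = 1080 ≡ 1, so λ ≡ 25.
  x = λ² - 78 - 15 = 625 - 93 ≡ 34; y = λ·(78 - 34) - 32 ≡ 72. → (34, 72)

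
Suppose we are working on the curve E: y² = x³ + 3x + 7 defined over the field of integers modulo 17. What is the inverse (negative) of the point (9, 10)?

(9, 7)

-(9, 10) = (9, -10 mod 17) = (9, 7).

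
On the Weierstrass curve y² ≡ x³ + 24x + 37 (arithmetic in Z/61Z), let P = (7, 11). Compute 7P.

Repeated addition: build up to 7P.
2P: tangent at (7, 11): λ = (3·7² + 24)/(2·11) ≡ 49/22. 22⁻¹ ≡ 25 (mod 61), so λ ≡ 49·25 ≡ 5.
  x = λ² - 7 - 7 = 25 - 14 ≡ 11; y = λ·(7 - 11) - 11 ≡ 30. → (11, 30)
3P: (11, 30) + (7, 11). λ = (11 - 30)/(7 - 11) ≡ 42/57 mod 61. 57⁻¹ ≡ 15 (mod 61), so λ ≡ 20.
  x = λ² - 11 - 7 = 400 - 18 ≡ 16; y = λ·(11 - 16) - 30 ≡ 53. → (16, 53)
4P: (16, 53) + (7, 11). λ = (11 - 53)/(7 - 16) ≡ 19/52 mod 61. 52⁻¹ ≡ 27 (mod 61), so λ ≡ 25.
  x = λ² - 16 - 7 = 625 - 23 ≡ 53; y = λ·(16 - 53) - 53 ≡ 59. → (53, 59)
5P: (53, 59) + (7, 11). λ = (11 - 59)/(7 - 53) ≡ 13/15 mod 61. 15⁻¹ ≡ 57 (mod 61), so λ ≡ 9.
  x = λ² - 53 - 7 = 81 - 60 ≡ 21; y = λ·(53 - 21) - 59 ≡ 46. → (21, 46)
6P: (21, 46) + (7, 11). λ = (11 - 46)/(7 - 21) ≡ 26/47 mod 61. 47⁻¹ ≡ 13 (mod 61) since 47·13 = 611 ≡ 1, so λ ≡ 33.
  x = λ² - 21 - 7 = 1089 - 28 ≡ 24; y = λ·(21 - 24) - 46 ≡ 38. → (24, 38)
7P: (24, 38) + (7, 11). λ = (11 - 38)/(7 - 24) ≡ 34/44 mod 61. 44⁻¹ ≡ 43 (mod 61), so λ ≡ 59.
  x = λ² - 24 - 7 = 3481 - 31 ≡ 34; y = λ·(24 - 34) - 38 ≡ 43. → (34, 43)

(34, 43)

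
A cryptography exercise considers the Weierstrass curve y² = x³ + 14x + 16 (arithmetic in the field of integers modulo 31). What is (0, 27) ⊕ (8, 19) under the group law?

(24, 28)

(0, 27) + (8, 19). λ = (19 - 27)/(8 - 0) ≡ 23/8 mod 31. 8⁻¹ ≡ 4 (mod 31), so λ ≡ 30.
  x = λ² - 0 - 8 = 900 - 8 ≡ 24; y = λ·(0 - 24) - 27 ≡ 28. → (24, 28)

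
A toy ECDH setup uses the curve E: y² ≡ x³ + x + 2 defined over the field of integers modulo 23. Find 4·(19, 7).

(3, 20)

Write G = (19, 7).
Double-and-add on 4 = (100)₂. Start with G = (19, 7) for the leading 1-bit.
double: tangent at (19, 7): λ = (3·19² + 1)/(2·7) ≡ 3/14. 14⁻¹ ≡ 5 (mod 23), so λ ≡ 3·5 ≡ 15.
  x = λ² - 19 - 19 = 225 - 38 ≡ 3; y = λ·(19 - 3) - 7 ≡ 3. → (3, 3)
double: tangent at (3, 3): λ = (3·3² + 1)/(2·3) ≡ 5/6. 6⁻¹ ≡ 4 (mod 23), so λ ≡ 5·4 ≡ 20.
  x = λ² - 3 - 3 = 400 - 6 ≡ 3; y = λ·(3 - 3) - 3 ≡ 20. → (3, 20)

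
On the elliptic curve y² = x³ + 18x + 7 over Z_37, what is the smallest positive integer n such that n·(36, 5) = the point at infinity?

10

2P: tangent at (36, 5): λ = (3·36² + 18)/(2·5) ≡ 21/10. 10⁻¹ ≡ 26 (mod 37), so λ ≡ 21·26 ≡ 28.
  x = λ² - 36 - 36 = 784 - 72 ≡ 9; y = λ·(36 - 9) - 5 ≡ 11. → (9, 11)
3P: (9, 11) + (36, 5). λ = (5 - 11)/(36 - 9) ≡ 31/27 mod 37. 27⁻¹ ≡ 11 (mod 37) since 27·11 = 297 ≡ 1, so λ ≡ 8.
  x = λ² - 9 - 36 = 64 - 45 ≡ 19; y = λ·(9 - 19) - 11 ≡ 20. → (19, 20)
4P: (19, 20) + (36, 5). λ = (5 - 20)/(36 - 19) ≡ 22/17 mod 37. 17⁻¹ ≡ 24 (mod 37) since 17·24 = 408 ≡ 1, so λ ≡ 10.
  x = λ² - 19 - 36 = 100 - 55 ≡ 8; y = λ·(19 - 8) - 20 ≡ 16. → (8, 16)
5P: (8, 16) + (36, 5). λ = (5 - 16)/(36 - 8) ≡ 26/28 mod 37. 28⁻¹ ≡ 4 (mod 37) since 28·4 = 112 ≡ 1, so λ ≡ 30.
  x = λ² - 8 - 36 = 900 - 44 ≡ 5; y = λ·(8 - 5) - 16 ≡ 0. → (5, 0)
6P: (5, 0) + (36, 5). λ = (5 - 0)/(36 - 5) ≡ 5/31 mod 37. 31⁻¹ ≡ 6 (mod 37), so λ ≡ 30.
  x = λ² - 5 - 36 = 900 - 41 ≡ 8; y = λ·(5 - 8) - 0 ≡ 21. → (8, 21)
7P: (8, 21) + (36, 5). λ = (5 - 21)/(36 - 8) ≡ 21/28 mod 37. 28⁻¹ ≡ 4 (mod 37) since 28·4 = 112 ≡ 1, so λ ≡ 10.
  x = λ² - 8 - 36 = 100 - 44 ≡ 19; y = λ·(8 - 19) - 21 ≡ 17. → (19, 17)
8P: (19, 17) + (36, 5). λ = (5 - 17)/(36 - 19) ≡ 25/17 mod 37. 17⁻¹ ≡ 24 (mod 37), so λ ≡ 8.
  x = λ² - 19 - 36 = 64 - 55 ≡ 9; y = λ·(19 - 9) - 17 ≡ 26. → (9, 26)
9P: (9, 26) + (36, 5). λ = (5 - 26)/(36 - 9) ≡ 16/27 mod 37. 27⁻¹ ≡ 11 (mod 37), so λ ≡ 28.
  x = λ² - 9 - 36 = 784 - 45 ≡ 36; y = λ·(9 - 36) - 26 ≡ 32. → (36, 32)
10P: (36, 32) + (36, 5): same x and y₁ ≡ -y₂, so the sum is the point at infinity.
10P = the point at infinity, so the order is 10.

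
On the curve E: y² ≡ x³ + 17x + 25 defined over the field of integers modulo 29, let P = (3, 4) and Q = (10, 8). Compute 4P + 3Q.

(3, 4)

First 4P:
Double-and-add on 4 = (100)₂. Start with P = (3, 4) for the leading 1-bit.
double: tangent at (3, 4): λ = (3·3² + 17)/(2·4) ≡ 15/8. 8⁻¹ ≡ 11 (mod 29) since 8·11 = 88 ≡ 1, so λ ≡ 15·11 ≡ 20.
  x = λ² - 3 - 3 = 400 - 6 ≡ 17; y = λ·(3 - 17) - 4 ≡ 6. → (17, 6)
double: tangent at (17, 6): λ = (3·17² + 17)/(2·6) ≡ 14/12. 12⁻¹ ≡ 17 (mod 29), so λ ≡ 14·17 ≡ 6.
  x = λ² - 17 - 17 = 36 - 34 ≡ 2; y = λ·(17 - 2) - 6 ≡ 26. → (2, 26)
4P = (2, 26).
Next 3Q:
Repeated addition: build up to 3Q.
2Q: tangent at (10, 8): λ = (3·10² + 17)/(2·8) ≡ 27/16. 16⁻¹ ≡ 20 (mod 29) since 16·20 = 320 ≡ 1, so λ ≡ 27·20 ≡ 18.
  x = λ² - 10 - 10 = 324 - 20 ≡ 14; y = λ·(10 - 14) - 8 ≡ 7. → (14, 7)
3Q: (14, 7) + (10, 8). λ = (8 - 7)/(10 - 14) ≡ 1/25 mod 29. 25⁻¹ ≡ 7 (mod 29), so λ ≡ 7.
  x = λ² - 14 - 10 = 49 - 24 ≡ 25; y = λ·(14 - 25) - 7 ≡ 3. → (25, 3)
3Q = (25, 3).
Finally 4P + 3Q:
(2, 26) + (25, 3). λ = (3 - 26)/(25 - 2) ≡ 6/23 mod 29. 23⁻¹ ≡ 24 (mod 29) since 23·24 = 552 ≡ 1, so λ ≡ 28.
  x = λ² - 2 - 25 = 784 - 27 ≡ 3; y = λ·(2 - 3) - 26 ≡ 4. → (3, 4)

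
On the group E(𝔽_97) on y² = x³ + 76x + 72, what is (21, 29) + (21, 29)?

tangent at (21, 29): λ = (3·21² + 76)/(2·29) ≡ 41/58. 58⁻¹ ≡ 92 (mod 97), so λ ≡ 41·92 ≡ 86.
  x = λ² - 21 - 21 = 7396 - 42 ≡ 79; y = λ·(21 - 79) - 29 ≡ 27. → (79, 27)

(79, 27)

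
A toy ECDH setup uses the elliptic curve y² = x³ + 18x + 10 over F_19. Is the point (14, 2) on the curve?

yes

y² = 2² ≡ 4; x³ + 18x + 10 = 3006 ≡ 4 (mod 19). 4 = 4.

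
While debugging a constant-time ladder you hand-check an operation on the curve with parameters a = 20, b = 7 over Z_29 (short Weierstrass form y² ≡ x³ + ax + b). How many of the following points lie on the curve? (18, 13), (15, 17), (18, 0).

1

(18, 13): 13² ≡ 24, rhs ≡ 22 → off.
(15, 17): 17² ≡ 28, rhs ≡ 28 → on.
(18, 0): 0² ≡ 0, rhs ≡ 22 → off.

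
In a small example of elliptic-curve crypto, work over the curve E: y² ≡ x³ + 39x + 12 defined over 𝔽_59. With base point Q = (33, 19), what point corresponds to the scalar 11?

Double-and-add on 11 = (1011)₂. Start with Q = (33, 19) for the leading 1-bit.
double: tangent at (33, 19): λ = (3·33² + 39)/(2·19) ≡ 2/38. 38⁻¹ ≡ 14 (mod 59), so λ ≡ 2·14 ≡ 28.
  x = λ² - 33 - 33 = 784 - 66 ≡ 10; y = λ·(33 - 10) - 19 ≡ 35. → (10, 35)
double: tangent at (10, 35): λ = (3·10² + 39)/(2·35) ≡ 44/11. 11⁻¹ ≡ 43 (mod 59), so λ ≡ 44·43 ≡ 4.
  x = λ² - 10 - 10 = 16 - 20 ≡ 55; y = λ·(10 - 55) - 35 ≡ 21. → (55, 21)
add Q: (55, 21) + (33, 19). λ = (19 - 21)/(33 - 55) ≡ 57/37 mod 59. 37⁻¹ ≡ 8 (mod 59), so λ ≡ 43.
  x = λ² - 55 - 33 = 1849 - 88 ≡ 50; y = λ·(55 - 50) - 21 ≡ 17. → (50, 17)
double: tangent at (50, 17): λ = (3·50² + 39)/(2·17) ≡ 46/34. 34⁻¹ ≡ 33 (mod 59), so λ ≡ 46·33 ≡ 43.
  x = λ² - 50 - 50 = 1849 - 100 ≡ 38; y = λ·(50 - 38) - 17 ≡ 27. → (38, 27)
add Q: (38, 27) + (33, 19). λ = (19 - 27)/(33 - 38) ≡ 51/54 mod 59. 54⁻¹ ≡ 47 (mod 59), so λ ≡ 37.
  x = λ² - 38 - 33 = 1369 - 71 ≡ 0; y = λ·(38 - 0) - 27 ≡ 22. → (0, 22)

(0, 22)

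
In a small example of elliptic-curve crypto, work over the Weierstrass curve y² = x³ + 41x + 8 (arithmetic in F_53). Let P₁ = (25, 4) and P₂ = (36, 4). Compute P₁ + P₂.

(25, 4) + (36, 4). λ = (4 - 4)/(36 - 25) ≡ 0/11 mod 53. 11⁻¹ ≡ 29 (mod 53), so λ ≡ 0.
  x = λ² - 25 - 36 = 0 - 61 ≡ 45; y = λ·(25 - 45) - 4 ≡ 49. → (45, 49)

(45, 49)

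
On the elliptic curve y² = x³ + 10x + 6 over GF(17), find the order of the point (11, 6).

2P: tangent at (11, 6): λ = (3·11² + 10)/(2·6) ≡ 16/12. 12⁻¹ ≡ 10 (mod 17) since 12·10 = 120 ≡ 1, so λ ≡ 16·10 ≡ 7.
  x = λ² - 11 - 11 = 49 - 22 ≡ 10; y = λ·(11 - 10) - 6 ≡ 1. → (10, 1)
3P: (10, 1) + (11, 6). λ = (6 - 1)/(11 - 10) ≡ 5/1 mod 17. 1⁻¹ ≡ 1 (mod 17) since 1·1 = 1 ≡ 1, so λ ≡ 5.
  x = λ² - 10 - 11 = 25 - 21 ≡ 4; y = λ·(10 - 4) - 1 ≡ 12. → (4, 12)
4P: (4, 12) + (11, 6). λ = (6 - 12)/(11 - 4) ≡ 11/7 mod 17. 7⁻¹ ≡ 5 (mod 17) since 7·5 = 35 ≡ 1, so λ ≡ 4.
  x = λ² - 4 - 11 = 16 - 15 ≡ 1; y = λ·(4 - 1) - 12 ≡ 0. → (1, 0)
5P: (1, 0) + (11, 6). λ = (6 - 0)/(11 - 1) ≡ 6/10 mod 17. 10⁻¹ ≡ 12 (mod 17) since 10·12 = 120 ≡ 1, so λ ≡ 4.
  x = λ² - 1 - 11 = 16 - 12 ≡ 4; y = λ·(1 - 4) - 0 ≡ 5. → (4, 5)
6P: (4, 5) + (11, 6). λ = (6 - 5)/(11 - 4) ≡ 1/7 mod 17. 7⁻¹ ≡ 5 (mod 17) since 7·5 = 35 ≡ 1, so λ ≡ 5.
  x = λ² - 4 - 11 = 25 - 15 ≡ 10; y = λ·(4 - 10) - 5 ≡ 16. → (10, 16)
7P: (10, 16) + (11, 6). λ = (6 - 16)/(11 - 10) ≡ 7/1 mod 17. 1⁻¹ ≡ 1 (mod 17), so λ ≡ 7.
  x = λ² - 10 - 11 = 49 - 21 ≡ 11; y = λ·(10 - 11) - 16 ≡ 11. → (11, 11)
8P: (11, 11) + (11, 6): same x and y₁ ≡ -y₂, so the sum is the point at infinity.
8P = the point at infinity, so the order is 8.

8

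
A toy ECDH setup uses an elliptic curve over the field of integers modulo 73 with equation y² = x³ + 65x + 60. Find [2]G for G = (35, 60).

tangent at (35, 60): λ = (3·35² + 65)/(2·60) ≡ 17/47. 47⁻¹ ≡ 14 (mod 73) since 47·14 = 658 ≡ 1, so λ ≡ 17·14 ≡ 19.
  x = λ² - 35 - 35 = 361 - 70 ≡ 72; y = λ·(35 - 72) - 60 ≡ 40. → (72, 40)

(72, 40)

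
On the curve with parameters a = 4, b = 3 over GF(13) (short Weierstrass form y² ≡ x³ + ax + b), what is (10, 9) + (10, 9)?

tangent at (10, 9): λ = (3·10² + 4)/(2·9) ≡ 5/5. 5⁻¹ ≡ 8 (mod 13) since 5·8 = 40 ≡ 1, so λ ≡ 5·8 ≡ 1.
  x = λ² - 10 - 10 = 1 - 20 ≡ 7; y = λ·(10 - 7) - 9 ≡ 7. → (7, 7)

(7, 7)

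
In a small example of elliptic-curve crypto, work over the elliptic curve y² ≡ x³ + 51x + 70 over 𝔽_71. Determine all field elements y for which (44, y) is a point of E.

none

x³ + 51x + 70 = 87498 ≡ 26 (mod 71).
26 is a non-residue mod 71; no y exists.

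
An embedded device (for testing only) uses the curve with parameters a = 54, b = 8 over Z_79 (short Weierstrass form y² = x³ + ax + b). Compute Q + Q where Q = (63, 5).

tangent at (63, 5): λ = (3·63² + 54)/(2·5) ≡ 32/10. 10⁻¹ ≡ 8 (mod 79), so λ ≡ 32·8 ≡ 19.
  x = λ² - 63 - 63 = 361 - 126 ≡ 77; y = λ·(63 - 77) - 5 ≡ 45. → (77, 45)

(77, 45)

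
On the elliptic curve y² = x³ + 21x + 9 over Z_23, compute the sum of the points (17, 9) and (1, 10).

(17, 9) + (1, 10). λ = (10 - 9)/(1 - 17) ≡ 1/7 mod 23. 7⁻¹ ≡ 10 (mod 23), so λ ≡ 10.
  x = λ² - 17 - 1 = 100 - 18 ≡ 13; y = λ·(17 - 13) - 9 ≡ 8. → (13, 8)

(13, 8)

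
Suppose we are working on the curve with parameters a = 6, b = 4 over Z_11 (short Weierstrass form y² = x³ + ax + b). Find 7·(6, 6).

Write G = (6, 6).
Double-and-add on 7 = (111)₂. Start with G = (6, 6) for the leading 1-bit.
double: tangent at (6, 6): λ = (3·6² + 6)/(2·6) ≡ 4/1. 1⁻¹ ≡ 1 (mod 11), so λ ≡ 4·1 ≡ 4.
  x = λ² - 6 - 6 = 16 - 12 ≡ 4; y = λ·(6 - 4) - 6 ≡ 2. → (4, 2)
add G: (4, 2) + (6, 6). λ = (6 - 2)/(6 - 4) ≡ 4/2 mod 11. 2⁻¹ ≡ 6 (mod 11), so λ ≡ 2.
  x = λ² - 4 - 6 = 4 - 10 ≡ 5; y = λ·(4 - 5) - 2 ≡ 7. → (5, 7)
double: tangent at (5, 7): λ = (3·5² + 6)/(2·7) ≡ 4/3. 3⁻¹ ≡ 4 (mod 11), so λ ≡ 4·4 ≡ 5.
  x = λ² - 5 - 5 = 25 - 10 ≡ 4; y = λ·(5 - 4) - 7 ≡ 9. → (4, 9)
add G: (4, 9) + (6, 6). λ = (6 - 9)/(6 - 4) ≡ 8/2 mod 11. 2⁻¹ ≡ 6 (mod 11), so λ ≡ 4.
  x = λ² - 4 - 6 = 16 - 10 ≡ 6; y = λ·(4 - 6) - 9 ≡ 5. → (6, 5)

(6, 5)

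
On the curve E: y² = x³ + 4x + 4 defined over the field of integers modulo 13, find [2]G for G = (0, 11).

(1, 3)

tangent at (0, 11): λ = (3·0² + 4)/(2·11) ≡ 4/9. 9⁻¹ ≡ 3 (mod 13) since 9·3 = 27 ≡ 1, so λ ≡ 4·3 ≡ 12.
  x = λ² - 0 - 0 = 144 - 0 ≡ 1; y = λ·(0 - 1) - 11 ≡ 3. → (1, 3)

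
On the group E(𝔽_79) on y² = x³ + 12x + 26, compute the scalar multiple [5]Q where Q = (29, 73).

(17, 61)

Double-and-add on 5 = (101)₂. Start with Q = (29, 73) for the leading 1-bit.
double: tangent at (29, 73): λ = (3·29² + 12)/(2·73) ≡ 7/67. 67⁻¹ ≡ 46 (mod 79), so λ ≡ 7·46 ≡ 6.
  x = λ² - 29 - 29 = 36 - 58 ≡ 57; y = λ·(29 - 57) - 73 ≡ 75. → (57, 75)
double: tangent at (57, 75): λ = (3·57² + 12)/(2·75) ≡ 42/71. 71⁻¹ ≡ 69 (mod 79) since 71·69 = 4899 ≡ 1, so λ ≡ 42·69 ≡ 54.
  x = λ² - 57 - 57 = 2916 - 114 ≡ 37; y = λ·(57 - 37) - 75 ≡ 57. → (37, 57)
add Q: (37, 57) + (29, 73). λ = (73 - 57)/(29 - 37) ≡ 16/71 mod 79. 71⁻¹ ≡ 69 (mod 79) since 71·69 = 4899 ≡ 1, so λ ≡ 77.
  x = λ² - 37 - 29 = 5929 - 66 ≡ 17; y = λ·(37 - 17) - 57 ≡ 61. → (17, 61)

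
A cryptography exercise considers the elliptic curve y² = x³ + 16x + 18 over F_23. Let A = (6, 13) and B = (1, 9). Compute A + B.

(1, 14)

(6, 13) + (1, 9). λ = (9 - 13)/(1 - 6) ≡ 19/18 mod 23. 18⁻¹ ≡ 9 (mod 23), so λ ≡ 10.
  x = λ² - 6 - 1 = 100 - 7 ≡ 1; y = λ·(6 - 1) - 13 ≡ 14. → (1, 14)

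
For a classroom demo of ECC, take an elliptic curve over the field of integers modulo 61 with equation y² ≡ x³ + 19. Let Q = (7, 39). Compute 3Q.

Repeated addition: build up to 3Q.
2Q: tangent at (7, 39): λ = (3·7² + 0)/(2·39) ≡ 25/17. 17⁻¹ ≡ 18 (mod 61) since 17·18 = 306 ≡ 1, so λ ≡ 25·18 ≡ 23.
  x = λ² - 7 - 7 = 529 - 14 ≡ 27; y = λ·(7 - 27) - 39 ≡ 50. → (27, 50)
3Q: (27, 50) + (7, 39). λ = (39 - 50)/(7 - 27) ≡ 50/41 mod 61. 41⁻¹ ≡ 3 (mod 61), so λ ≡ 28.
  x = λ² - 27 - 7 = 784 - 34 ≡ 18; y = λ·(27 - 18) - 50 ≡ 19. → (18, 19)

(18, 19)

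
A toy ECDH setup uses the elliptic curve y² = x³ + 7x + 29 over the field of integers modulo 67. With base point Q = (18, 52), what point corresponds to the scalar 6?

Double-and-add on 6 = (110)₂. Start with Q = (18, 52) for the leading 1-bit.
double: tangent at (18, 52): λ = (3·18² + 7)/(2·52) ≡ 41/37. 37⁻¹ ≡ 29 (mod 67) since 37·29 = 1073 ≡ 1, so λ ≡ 41·29 ≡ 50.
  x = λ² - 18 - 18 = 2500 - 36 ≡ 52; y = λ·(18 - 52) - 52 ≡ 57. → (52, 57)
add Q: (52, 57) + (18, 52). λ = (52 - 57)/(18 - 52) ≡ 62/33 mod 67. 33⁻¹ ≡ 65 (mod 67), so λ ≡ 10.
  x = λ² - 52 - 18 = 100 - 70 ≡ 30; y = λ·(52 - 30) - 57 ≡ 29. → (30, 29)
double: tangent at (30, 29): λ = (3·30² + 7)/(2·29) ≡ 27/58. 58⁻¹ ≡ 52 (mod 67) since 58·52 = 3016 ≡ 1, so λ ≡ 27·52 ≡ 64.
  x = λ² - 30 - 30 = 4096 - 60 ≡ 16; y = λ·(30 - 16) - 29 ≡ 63. → (16, 63)

(16, 63)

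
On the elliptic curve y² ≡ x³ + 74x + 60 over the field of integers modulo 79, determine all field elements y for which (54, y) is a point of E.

26, 53

x³ + 74x + 60 = 161520 ≡ 44 (mod 79).
Square roots of 44 mod 79: 26 and 53 (since 26² = 676 ≡ 44).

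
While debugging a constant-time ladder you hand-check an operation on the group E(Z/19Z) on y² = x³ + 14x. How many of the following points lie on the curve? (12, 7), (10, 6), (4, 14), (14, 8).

1

(12, 7): 7² ≡ 11, rhs ≡ 15 → off.
(10, 6): 6² ≡ 17, rhs ≡ 0 → off.
(4, 14): 14² ≡ 6, rhs ≡ 6 → on.
(14, 8): 8² ≡ 7, rhs ≡ 14 → off.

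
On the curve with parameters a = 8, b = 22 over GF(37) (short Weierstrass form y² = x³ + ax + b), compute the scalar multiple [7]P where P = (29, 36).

Double-and-add on 7 = (111)₂. Start with P = (29, 36) for the leading 1-bit.
double: tangent at (29, 36): λ = (3·29² + 8)/(2·36) ≡ 15/35. 35⁻¹ ≡ 18 (mod 37) since 35·18 = 630 ≡ 1, so λ ≡ 15·18 ≡ 11.
  x = λ² - 29 - 29 = 121 - 58 ≡ 26; y = λ·(29 - 26) - 36 ≡ 34. → (26, 34)
add P: (26, 34) + (29, 36). λ = (36 - 34)/(29 - 26) ≡ 2/3 mod 37. 3⁻¹ ≡ 25 (mod 37) since 3·25 = 75 ≡ 1, so λ ≡ 13.
  x = λ² - 26 - 29 = 169 - 55 ≡ 3; y = λ·(26 - 3) - 34 ≡ 6. → (3, 6)
double: tangent at (3, 6): λ = (3·3² + 8)/(2·6) ≡ 35/12. 12⁻¹ ≡ 34 (mod 37) since 12·34 = 408 ≡ 1, so λ ≡ 35·34 ≡ 6.
  x = λ² - 3 - 3 = 36 - 6 ≡ 30; y = λ·(3 - 30) - 6 ≡ 17. → (30, 17)
add P: (30, 17) + (29, 36). λ = (36 - 17)/(29 - 30) ≡ 19/36 mod 37. 36⁻¹ ≡ 36 (mod 37) since 36·36 = 1296 ≡ 1, so λ ≡ 18.
  x = λ² - 30 - 29 = 324 - 59 ≡ 6; y = λ·(30 - 6) - 17 ≡ 8. → (6, 8)

(6, 8)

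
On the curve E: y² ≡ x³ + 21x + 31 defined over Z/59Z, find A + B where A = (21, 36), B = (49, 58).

(21, 36) + (49, 58). λ = (58 - 36)/(49 - 21) ≡ 22/28 mod 59. 28⁻¹ ≡ 19 (mod 59) since 28·19 = 532 ≡ 1, so λ ≡ 5.
  x = λ² - 21 - 49 = 25 - 70 ≡ 14; y = λ·(21 - 14) - 36 ≡ 58. → (14, 58)

(14, 58)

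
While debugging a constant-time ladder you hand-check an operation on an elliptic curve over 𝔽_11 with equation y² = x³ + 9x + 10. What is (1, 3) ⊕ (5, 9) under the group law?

(1, 3) + (5, 9). λ = (9 - 3)/(5 - 1) ≡ 6/4 mod 11. 4⁻¹ ≡ 3 (mod 11), so λ ≡ 7.
  x = λ² - 1 - 5 = 49 - 6 ≡ 10; y = λ·(1 - 10) - 3 ≡ 0. → (10, 0)

(10, 0)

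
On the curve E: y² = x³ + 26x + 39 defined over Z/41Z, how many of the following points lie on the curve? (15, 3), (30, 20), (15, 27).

(15, 3): 3² ≡ 9, rhs ≡ 32 → off.
(30, 20): 20² ≡ 31, rhs ≡ 21 → off.
(15, 27): 27² ≡ 32, rhs ≡ 32 → on.

1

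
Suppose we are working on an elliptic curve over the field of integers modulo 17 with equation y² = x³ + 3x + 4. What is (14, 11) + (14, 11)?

(8, 8)

tangent at (14, 11): λ = (3·14² + 3)/(2·11) ≡ 13/5. 5⁻¹ ≡ 7 (mod 17), so λ ≡ 13·7 ≡ 6.
  x = λ² - 14 - 14 = 36 - 28 ≡ 8; y = λ·(14 - 8) - 11 ≡ 8. → (8, 8)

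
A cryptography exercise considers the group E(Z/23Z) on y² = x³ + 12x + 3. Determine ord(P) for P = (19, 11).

2P: tangent at (19, 11): λ = (3·19² + 12)/(2·11) ≡ 14/22. 22⁻¹ ≡ 22 (mod 23), so λ ≡ 14·22 ≡ 9.
  x = λ² - 19 - 19 = 81 - 38 ≡ 20; y = λ·(19 - 20) - 11 ≡ 3. → (20, 3)
3P: (20, 3) + (19, 11). λ = (11 - 3)/(19 - 20) ≡ 8/22 mod 23. 22⁻¹ ≡ 22 (mod 23) since 22·22 = 484 ≡ 1, so λ ≡ 15.
  x = λ² - 20 - 19 = 225 - 39 ≡ 2; y = λ·(20 - 2) - 3 ≡ 14. → (2, 14)
4P: (2, 14) + (19, 11). λ = (11 - 14)/(19 - 2) ≡ 20/17 mod 23. 17⁻¹ ≡ 19 (mod 23) since 17·19 = 323 ≡ 1, so λ ≡ 12.
  x = λ² - 2 - 19 = 144 - 21 ≡ 8; y = λ·(2 - 8) - 14 ≡ 6. → (8, 6)
5P: (8, 6) + (19, 11). λ = (11 - 6)/(19 - 8) ≡ 5/11 mod 23. 11⁻¹ ≡ 21 (mod 23) since 11·21 = 231 ≡ 1, so λ ≡ 13.
  x = λ² - 8 - 19 = 169 - 27 ≡ 4; y = λ·(8 - 4) - 6 ≡ 0. → (4, 0)
6P: (4, 0) + (19, 11). λ = (11 - 0)/(19 - 4) ≡ 11/15 mod 23. 15⁻¹ ≡ 20 (mod 23), so λ ≡ 13.
  x = λ² - 4 - 19 = 169 - 23 ≡ 8; y = λ·(4 - 8) - 0 ≡ 17. → (8, 17)
7P: (8, 17) + (19, 11). λ = (11 - 17)/(19 - 8) ≡ 17/11 mod 23. 11⁻¹ ≡ 21 (mod 23), so λ ≡ 12.
  x = λ² - 8 - 19 = 144 - 27 ≡ 2; y = λ·(8 - 2) - 17 ≡ 9. → (2, 9)
8P: (2, 9) + (19, 11). λ = (11 - 9)/(19 - 2) ≡ 2/17 mod 23. 17⁻¹ ≡ 19 (mod 23) since 17·19 = 323 ≡ 1, so λ ≡ 15.
  x = λ² - 2 - 19 = 225 - 21 ≡ 20; y = λ·(2 - 20) - 9 ≡ 20. → (20, 20)
9P: (20, 20) + (19, 11). λ = (11 - 20)/(19 - 20) ≡ 14/22 mod 23. 22⁻¹ ≡ 22 (mod 23), so λ ≡ 9.
  x = λ² - 20 - 19 = 81 - 39 ≡ 19; y = λ·(20 - 19) - 20 ≡ 12. → (19, 12)
10P: (19, 12) + (19, 11): same x and y₁ ≡ -y₂, so the sum is O.
10P = O, so the order is 10.

10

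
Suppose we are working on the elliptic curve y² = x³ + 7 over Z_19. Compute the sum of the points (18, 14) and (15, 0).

(12, 14)

(18, 14) + (15, 0). λ = (0 - 14)/(15 - 18) ≡ 5/16 mod 19. 16⁻¹ ≡ 6 (mod 19) since 16·6 = 96 ≡ 1, so λ ≡ 11.
  x = λ² - 18 - 15 = 121 - 33 ≡ 12; y = λ·(18 - 12) - 14 ≡ 14. → (12, 14)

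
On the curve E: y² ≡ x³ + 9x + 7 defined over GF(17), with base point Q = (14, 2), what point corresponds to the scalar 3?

(10, 3)

Repeated addition: build up to 3Q.
2Q: tangent at (14, 2): λ = (3·14² + 9)/(2·2) ≡ 2/4. 4⁻¹ ≡ 13 (mod 17) since 4·13 = 52 ≡ 1, so λ ≡ 2·13 ≡ 9.
  x = λ² - 14 - 14 = 81 - 28 ≡ 2; y = λ·(14 - 2) - 2 ≡ 4. → (2, 4)
3Q: (2, 4) + (14, 2). λ = (2 - 4)/(14 - 2) ≡ 15/12 mod 17. 12⁻¹ ≡ 10 (mod 17), so λ ≡ 14.
  x = λ² - 2 - 14 = 196 - 16 ≡ 10; y = λ·(2 - 10) - 4 ≡ 3. → (10, 3)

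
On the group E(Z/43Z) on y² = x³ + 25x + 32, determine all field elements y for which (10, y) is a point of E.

x³ + 25x + 32 = 1282 ≡ 35 (mod 43).
Square roots of 35 mod 43: 11 and 32 (since 11² = 121 ≡ 35).

11, 32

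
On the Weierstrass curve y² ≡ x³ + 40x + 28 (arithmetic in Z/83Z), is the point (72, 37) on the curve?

no

y² = 37² ≡ 41; x³ + 40x + 28 = 376156 ≡ 0 (mod 83). 41 ≠ 0.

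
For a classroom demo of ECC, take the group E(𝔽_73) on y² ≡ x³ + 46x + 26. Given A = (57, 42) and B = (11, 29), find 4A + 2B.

(9, 1)

First 4A:
Double-and-add on 4 = (100)₂. Start with A = (57, 42) for the leading 1-bit.
double: tangent at (57, 42): λ = (3·57² + 46)/(2·42) ≡ 11/11. 11⁻¹ ≡ 20 (mod 73) since 11·20 = 220 ≡ 1, so λ ≡ 11·20 ≡ 1.
  x = λ² - 57 - 57 = 1 - 114 ≡ 33; y = λ·(57 - 33) - 42 ≡ 55. → (33, 55)
double: tangent at (33, 55): λ = (3·33² + 46)/(2·55) ≡ 28/37. 37⁻¹ ≡ 2 (mod 73), so λ ≡ 28·2 ≡ 56.
  x = λ² - 33 - 33 = 3136 - 66 ≡ 4; y = λ·(33 - 4) - 55 ≡ 36. → (4, 36)
4A = (4, 36).
Next 2B:
Repeated addition: build up to 2B.
2B: tangent at (11, 29): λ = (3·11² + 46)/(2·29) ≡ 44/58. 58⁻¹ ≡ 34 (mod 73), so λ ≡ 44·34 ≡ 36.
  x = λ² - 11 - 11 = 1296 - 22 ≡ 33; y = λ·(11 - 33) - 29 ≡ 55. → (33, 55)
2B = (33, 55).
Finally 4A + 2B:
(4, 36) + (33, 55). λ = (55 - 36)/(33 - 4) ≡ 19/29 mod 73. 29⁻¹ ≡ 68 (mod 73), so λ ≡ 51.
  x = λ² - 4 - 33 = 2601 - 37 ≡ 9; y = λ·(4 - 9) - 36 ≡ 1. → (9, 1)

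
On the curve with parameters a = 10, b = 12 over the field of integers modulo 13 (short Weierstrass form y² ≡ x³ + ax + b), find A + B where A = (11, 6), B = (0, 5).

(12, 1)

(11, 6) + (0, 5). λ = (5 - 6)/(0 - 11) ≡ 12/2 mod 13. 2⁻¹ ≡ 7 (mod 13) since 2·7 = 14 ≡ 1, so λ ≡ 6.
  x = λ² - 11 - 0 = 36 - 11 ≡ 12; y = λ·(11 - 12) - 6 ≡ 1. → (12, 1)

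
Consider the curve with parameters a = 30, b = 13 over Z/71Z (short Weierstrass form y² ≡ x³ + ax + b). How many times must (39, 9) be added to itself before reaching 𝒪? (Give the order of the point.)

7

2P: tangent at (39, 9): λ = (3·39² + 30)/(2·9) ≡ 49/18. 18⁻¹ ≡ 4 (mod 71) since 18·4 = 72 ≡ 1, so λ ≡ 49·4 ≡ 54.
  x = λ² - 39 - 39 = 2916 - 78 ≡ 69; y = λ·(39 - 69) - 9 ≡ 4. → (69, 4)
3P: (69, 4) + (39, 9). λ = (9 - 4)/(39 - 69) ≡ 5/41 mod 71. 41⁻¹ ≡ 26 (mod 71), so λ ≡ 59.
  x = λ² - 69 - 39 = 3481 - 108 ≡ 36; y = λ·(69 - 36) - 4 ≡ 26. → (36, 26)
4P: (36, 26) + (39, 9). λ = (9 - 26)/(39 - 36) ≡ 54/3 mod 71. 3⁻¹ ≡ 24 (mod 71), so λ ≡ 18.
  x = λ² - 36 - 39 = 324 - 75 ≡ 36; y = λ·(36 - 36) - 26 ≡ 45. → (36, 45)
5P: (36, 45) + (39, 9). λ = (9 - 45)/(39 - 36) ≡ 35/3 mod 71. 3⁻¹ ≡ 24 (mod 71) since 3·24 = 72 ≡ 1, so λ ≡ 59.
  x = λ² - 36 - 39 = 3481 - 75 ≡ 69; y = λ·(36 - 69) - 45 ≡ 67. → (69, 67)
6P: (69, 67) + (39, 9). λ = (9 - 67)/(39 - 69) ≡ 13/41 mod 71. 41⁻¹ ≡ 26 (mod 71), so λ ≡ 54.
  x = λ² - 69 - 39 = 2916 - 108 ≡ 39; y = λ·(69 - 39) - 67 ≡ 62. → (39, 62)
7P: (39, 62) + (39, 9): same x and y₁ ≡ -y₂, so the sum is 𝒪.
7P = 𝒪, so the order is 7.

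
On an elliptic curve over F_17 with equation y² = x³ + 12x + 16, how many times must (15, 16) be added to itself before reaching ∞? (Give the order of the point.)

8

2P: tangent at (15, 16): λ = (3·15² + 12)/(2·16) ≡ 7/15. 15⁻¹ ≡ 8 (mod 17), so λ ≡ 7·8 ≡ 5.
  x = λ² - 15 - 15 = 25 - 30 ≡ 12; y = λ·(15 - 12) - 16 ≡ 16. → (12, 16)
3P: (12, 16) + (15, 16). λ = (16 - 16)/(15 - 12) ≡ 0/3 mod 17. 3⁻¹ ≡ 6 (mod 17) since 3·6 = 18 ≡ 1, so λ ≡ 0.
  x = λ² - 12 - 15 = 0 - 27 ≡ 7; y = λ·(12 - 7) - 16 ≡ 1. → (7, 1)
4P: (7, 1) + (15, 16). λ = (16 - 1)/(15 - 7) ≡ 15/8 mod 17. 8⁻¹ ≡ 15 (mod 17) since 8·15 = 120 ≡ 1, so λ ≡ 4.
  x = λ² - 7 - 15 = 16 - 22 ≡ 11; y = λ·(7 - 11) - 1 ≡ 0. → (11, 0)
5P: (11, 0) + (15, 16). λ = (16 - 0)/(15 - 11) ≡ 16/4 mod 17. 4⁻¹ ≡ 13 (mod 17), so λ ≡ 4.
  x = λ² - 11 - 15 = 16 - 26 ≡ 7; y = λ·(11 - 7) - 0 ≡ 16. → (7, 16)
6P: (7, 16) + (15, 16). λ = (16 - 16)/(15 - 7) ≡ 0/8 mod 17. 8⁻¹ ≡ 15 (mod 17), so λ ≡ 0.
  x = λ² - 7 - 15 = 0 - 22 ≡ 12; y = λ·(7 - 12) - 16 ≡ 1. → (12, 1)
7P: (12, 1) + (15, 16). λ = (16 - 1)/(15 - 12) ≡ 15/3 mod 17. 3⁻¹ ≡ 6 (mod 17), so λ ≡ 5.
  x = λ² - 12 - 15 = 25 - 27 ≡ 15; y = λ·(12 - 15) - 1 ≡ 1. → (15, 1)
8P: (15, 1) + (15, 16): same x and y₁ ≡ -y₂, so the sum is ∞.
8P = ∞, so the order is 8.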